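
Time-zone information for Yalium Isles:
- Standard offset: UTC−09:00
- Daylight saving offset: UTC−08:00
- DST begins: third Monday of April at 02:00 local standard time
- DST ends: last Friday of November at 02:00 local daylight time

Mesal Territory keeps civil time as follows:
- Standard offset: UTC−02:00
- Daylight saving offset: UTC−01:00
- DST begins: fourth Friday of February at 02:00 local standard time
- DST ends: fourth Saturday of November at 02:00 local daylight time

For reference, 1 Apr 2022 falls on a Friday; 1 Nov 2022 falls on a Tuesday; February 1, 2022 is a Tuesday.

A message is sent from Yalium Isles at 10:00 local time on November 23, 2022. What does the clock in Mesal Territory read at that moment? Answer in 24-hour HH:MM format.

1 April 2022 is a Friday, so the first Monday is April 4 and the third is April 18.
1 November 2022 is a Tuesday, so Fridays fall on 4, 11, 18, 25; the last is November 25.
November 23, 2022 falls between 18 April and 25 November, so daylight saving is in effect and Yalium Isles is at UTC−08:00.
10:00 Yalium Isles + 8h = 18:00 UTC.
1 February 2022 is a Tuesday, so the first Friday is February 4 and the fourth is February 25.
1 November 2022 is a Tuesday, so the first Saturday is November 5 and the fourth is November 26.
At the standard offset (UTC−02:00), 18:00 UTC − 2h = 16:00 Mesal Territory standard time.
The standard-time date in Mesal Territory, November 23, 2022, falls between 25 February and 26 November, so daylight saving is in effect and Mesal Territory is at UTC−01:00.
18:00 UTC − 1h = 17:00 Mesal Territory.

17:00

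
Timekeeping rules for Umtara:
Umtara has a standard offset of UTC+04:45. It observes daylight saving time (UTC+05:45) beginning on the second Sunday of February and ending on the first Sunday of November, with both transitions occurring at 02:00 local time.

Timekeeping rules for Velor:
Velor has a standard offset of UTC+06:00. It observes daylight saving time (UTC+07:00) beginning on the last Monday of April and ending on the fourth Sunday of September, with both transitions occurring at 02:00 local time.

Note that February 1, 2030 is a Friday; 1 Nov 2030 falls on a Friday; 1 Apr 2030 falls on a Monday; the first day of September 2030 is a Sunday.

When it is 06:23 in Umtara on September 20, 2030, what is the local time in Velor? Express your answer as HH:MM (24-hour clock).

1 February 2030 is a Friday, so the first Sunday is February 3 and the second is February 10.
1 November 2030 is a Friday, so the first Sunday is November 3.
September 20, 2030 lies within the daylight-saving period (10 February – 3 November), so Umtara is on daylight time, UTC+05:45.
06:23 Umtara − 5h45m = 00:38 UTC.
1 April 2030 is a Monday, so Mondays fall on 1, 8, 15, 22, 29; the last is April 29.
1 September 2030 is a Sunday, so the first Sunday is September 1 and the fourth is September 22.
At the standard offset (UTC+06:00), 00:38 UTC + 6h = 06:38 Velor standard time.
The standard-time date in Velor, September 20, 2030, falls between 29 April and 22 September, so daylight saving is in effect and Velor is at UTC+07:00.
00:38 UTC + 7h = 07:38 Velor.

07:38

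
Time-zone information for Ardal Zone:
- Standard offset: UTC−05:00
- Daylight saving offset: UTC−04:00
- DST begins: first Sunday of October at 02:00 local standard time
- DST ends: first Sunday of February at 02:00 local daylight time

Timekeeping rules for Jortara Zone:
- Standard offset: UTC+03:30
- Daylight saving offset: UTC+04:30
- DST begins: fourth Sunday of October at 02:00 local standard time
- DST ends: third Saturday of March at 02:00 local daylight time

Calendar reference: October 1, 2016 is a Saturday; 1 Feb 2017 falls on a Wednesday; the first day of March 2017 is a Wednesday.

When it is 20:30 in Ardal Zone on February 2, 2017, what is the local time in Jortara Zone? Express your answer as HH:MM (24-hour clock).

05:00

1 October 2016 is a Saturday, so the first Sunday is October 2.
1 February 2017 is a Wednesday, so the first Sunday is February 5.
February 2, 2017 falls between 2 October 2016 and 5 February 2017, so daylight saving is in effect and Ardal Zone is at UTC−04:00.
20:30 Ardal Zone + 4h = 00:30 UTC (rolling into the next day, 3 February 2017).
1 October 2016 is a Saturday, so the first Sunday is October 2 and the fourth is October 23.
1 March 2017 is a Wednesday, so the first Saturday is March 4 and the third is March 18.
At the standard offset (UTC+03:30), 00:30 UTC + 3h30m = 04:00 Jortara Zone standard time.
Daylight saving runs 23 October 2016 – 18 March 2017; the standard-time date in Jortara Zone, February 3, 2017, is inside that window, so Jortara Zone is at UTC+04:30.
00:30 UTC + 4h30m = 05:00 Jortara Zone.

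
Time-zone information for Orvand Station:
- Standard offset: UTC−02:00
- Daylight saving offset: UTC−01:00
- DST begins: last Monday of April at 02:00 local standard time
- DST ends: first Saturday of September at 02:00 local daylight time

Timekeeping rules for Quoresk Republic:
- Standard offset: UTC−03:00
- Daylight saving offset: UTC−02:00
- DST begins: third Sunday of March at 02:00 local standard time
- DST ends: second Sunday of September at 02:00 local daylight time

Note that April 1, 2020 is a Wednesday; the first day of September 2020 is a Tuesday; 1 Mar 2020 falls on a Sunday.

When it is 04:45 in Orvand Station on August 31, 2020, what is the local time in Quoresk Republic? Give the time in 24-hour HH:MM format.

1 April 2020 is a Wednesday, so Mondays fall on 6, 13, 20, 27; the last is April 27.
1 September 2020 is a Tuesday, so the first Saturday is September 5.
August 31, 2020 falls between 27 April and 5 September, so daylight saving is in effect and Orvand Station is at UTC−01:00.
04:45 Orvand Station + 1h = 05:45 UTC.
1 March 2020 is a Sunday, so the first Sunday is March 1 and the third is March 15.
1 September 2020 is a Tuesday, so the first Sunday is September 6 and the second is September 13.
At the standard offset (UTC−03:00), 05:45 UTC − 3h = 02:45 Quoresk Republic standard time.
The standard-time date in Quoresk Republic, August 31, 2020, falls between 15 March and 13 September, so daylight saving is in effect and Quoresk Republic is at UTC−02:00.
05:45 UTC − 2h = 03:45 Quoresk Republic.

03:45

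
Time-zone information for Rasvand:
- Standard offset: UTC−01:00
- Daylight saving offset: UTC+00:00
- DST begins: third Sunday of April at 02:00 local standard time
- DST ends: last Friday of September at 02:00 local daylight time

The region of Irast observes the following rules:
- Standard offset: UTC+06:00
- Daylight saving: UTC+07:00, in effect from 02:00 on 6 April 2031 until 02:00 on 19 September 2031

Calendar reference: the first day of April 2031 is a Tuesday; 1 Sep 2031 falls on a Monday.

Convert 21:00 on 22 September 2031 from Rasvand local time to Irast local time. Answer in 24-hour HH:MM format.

03:00

1 April 2031 is a Tuesday, so the first Sunday is April 6 and the third is April 20.
1 September 2031 is a Monday, so Fridays fall on 5, 12, 19, 26; the last is September 26.
22 September 2031 falls between 20 April and 26 September, so daylight saving is in effect and Rasvand is at UTC+00:00.
21:00 Rasvand − 0h = 21:00 UTC.
At the standard offset (UTC+06:00), 21:00 UTC + 6h = 03:00 Irast standard time (rolling into the next day, 23 September 2031).
The standard-time date in Irast, 23 September 2031, is outside the daylight-saving period (6 April – 19 September), so Irast is on standard time, UTC+06:00.
21:00 UTC + 6h = 03:00 Irast (rolling into the next day, 23 September 2031).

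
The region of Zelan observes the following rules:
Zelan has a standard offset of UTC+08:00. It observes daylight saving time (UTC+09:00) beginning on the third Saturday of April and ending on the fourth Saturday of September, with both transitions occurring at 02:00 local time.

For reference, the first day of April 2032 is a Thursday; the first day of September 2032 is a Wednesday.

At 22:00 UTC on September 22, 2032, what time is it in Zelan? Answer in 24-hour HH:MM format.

1 April 2032 is a Thursday, so the first Saturday is April 3 and the third is April 17.
1 September 2032 is a Wednesday, so the first Saturday is September 4 and the fourth is September 25.
At the standard offset (UTC+08:00), 22:00 UTC + 8h = 06:00 Zelan standard time (rolling into the next day, 23 September 2032).
The standard-time date in Zelan, September 23, 2032, lies within the daylight-saving period (17 April – 25 September), so Zelan is on daylight time, UTC+09:00.
22:00 UTC + 9h = 07:00 local (rolling into the next day, 23 September 2032).

07:00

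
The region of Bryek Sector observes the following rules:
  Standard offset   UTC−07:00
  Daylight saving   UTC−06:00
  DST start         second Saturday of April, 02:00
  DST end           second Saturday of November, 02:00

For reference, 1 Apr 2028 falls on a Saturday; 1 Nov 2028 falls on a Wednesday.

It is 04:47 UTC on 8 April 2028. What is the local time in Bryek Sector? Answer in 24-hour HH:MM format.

21:47

1 April 2028 is a Saturday, so the first Saturday is April 1 and the second is April 8.
1 November 2028 is a Wednesday, so the first Saturday is November 4 and the second is November 11.
At the standard offset (UTC−07:00), 04:47 UTC − 7h = 21:47 Bryek Sector standard time (rolling into the previous day, 7 April 2028).
The standard-time date in Bryek Sector, 7 April 2028, does not fall between 8 April and 11 November, so daylight saving is not in effect and Bryek Sector is at UTC−07:00.
04:47 UTC − 7h = 21:47 local (rolling into the previous day, 7 April 2028).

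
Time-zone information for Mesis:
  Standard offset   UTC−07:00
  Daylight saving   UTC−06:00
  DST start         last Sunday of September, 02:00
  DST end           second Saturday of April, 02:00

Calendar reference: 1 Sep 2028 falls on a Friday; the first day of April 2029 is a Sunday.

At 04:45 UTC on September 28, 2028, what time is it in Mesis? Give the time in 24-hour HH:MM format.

1 September 2028 is a Friday, so Sundays fall on 3, 10, 17, 24; the last is September 24.
1 April 2029 is a Sunday, so the first Saturday is April 7 and the second is April 14.
At the standard offset (UTC−07:00), 04:45 UTC − 7h = 21:45 Mesis standard time (rolling into the previous day, 27 September 2028).
The standard-time date in Mesis, September 27, 2028, falls between 24 September 2028 and 14 April 2029, so daylight saving is in effect and Mesis is at UTC−06:00.
04:45 UTC − 6h = 22:45 local (rolling into the previous day, 27 September 2028).

22:45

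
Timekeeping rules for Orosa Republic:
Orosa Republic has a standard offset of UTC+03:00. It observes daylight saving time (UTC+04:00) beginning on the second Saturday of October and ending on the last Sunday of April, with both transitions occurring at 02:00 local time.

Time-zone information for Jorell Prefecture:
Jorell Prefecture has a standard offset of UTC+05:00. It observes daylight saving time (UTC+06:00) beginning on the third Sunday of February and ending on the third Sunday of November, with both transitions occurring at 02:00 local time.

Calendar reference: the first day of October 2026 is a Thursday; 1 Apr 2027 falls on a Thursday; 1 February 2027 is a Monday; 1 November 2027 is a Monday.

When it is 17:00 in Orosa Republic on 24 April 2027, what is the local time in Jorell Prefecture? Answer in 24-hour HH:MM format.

19:00

1 October 2026 is a Thursday, so the first Saturday is October 3 and the second is October 10.
1 April 2027 is a Thursday, so Sundays fall on 4, 11, 18, 25; the last is April 25.
24 April 2027 falls between 10 October 2026 and 25 April 2027, so daylight saving is in effect and Orosa Republic is at UTC+04:00.
17:00 Orosa Republic − 4h = 13:00 UTC.
1 February 2027 is a Monday, so the first Sunday is February 7 and the third is February 21.
1 November 2027 is a Monday, so the first Sunday is November 7 and the third is November 21.
At the standard offset (UTC+05:00), 13:00 UTC + 5h = 18:00 Jorell Prefecture standard time.
Daylight saving runs 21 February – 21 November; the standard-time date in Jorell Prefecture, 24 April 2027, is inside that window, so Jorell Prefecture is at UTC+06:00.
13:00 UTC + 6h = 19:00 Jorell Prefecture.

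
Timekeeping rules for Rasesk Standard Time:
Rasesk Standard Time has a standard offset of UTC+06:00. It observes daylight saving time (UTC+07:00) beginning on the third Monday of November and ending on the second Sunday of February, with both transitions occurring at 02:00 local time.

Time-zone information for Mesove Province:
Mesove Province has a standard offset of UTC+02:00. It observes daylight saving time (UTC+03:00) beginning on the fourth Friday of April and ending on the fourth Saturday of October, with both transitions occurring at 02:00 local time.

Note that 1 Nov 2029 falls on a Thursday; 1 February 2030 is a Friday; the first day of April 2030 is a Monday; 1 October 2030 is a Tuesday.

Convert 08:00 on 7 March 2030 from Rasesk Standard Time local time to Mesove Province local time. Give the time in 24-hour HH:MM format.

04:00

1 November 2029 is a Thursday, so the first Monday is November 5 and the third is November 19.
1 February 2030 is a Friday, so the first Sunday is February 3 and the second is February 10.
Daylight saving runs 19 November 2029 – 10 February 2030; 7 March 2030 is outside that window, so Rasesk Standard Time is on standard time at UTC+06:00.
08:00 Rasesk Standard Time − 6h = 02:00 UTC.
1 April 2030 is a Monday, so the first Friday is April 5 and the fourth is April 26.
1 October 2030 is a Tuesday, so the first Saturday is October 5 and the fourth is October 26.
At the standard offset (UTC+02:00), 02:00 UTC + 2h = 04:00 Mesove Province standard time.
The standard-time date in Mesove Province, 7 March 2030, is outside the daylight-saving period (26 April – 26 October), so Mesove Province is on standard time, UTC+02:00.
02:00 UTC + 2h = 04:00 Mesove Province.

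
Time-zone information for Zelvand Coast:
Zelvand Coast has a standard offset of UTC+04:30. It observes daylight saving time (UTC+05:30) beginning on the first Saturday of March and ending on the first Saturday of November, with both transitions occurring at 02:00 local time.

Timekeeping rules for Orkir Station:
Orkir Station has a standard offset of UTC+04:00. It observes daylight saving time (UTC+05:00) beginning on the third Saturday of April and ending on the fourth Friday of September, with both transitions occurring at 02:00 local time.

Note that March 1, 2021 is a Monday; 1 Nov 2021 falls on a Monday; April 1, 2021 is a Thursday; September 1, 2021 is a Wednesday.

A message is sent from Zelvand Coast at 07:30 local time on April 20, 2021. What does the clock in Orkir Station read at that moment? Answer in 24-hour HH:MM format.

07:00

1 March 2021 is a Monday, so the first Saturday is March 6.
1 November 2021 is a Monday, so the first Saturday is November 6.
April 20, 2021 falls between 6 March and 6 November, so daylight saving is in effect and Zelvand Coast is at UTC+05:30.
07:30 Zelvand Coast − 5h30m = 02:00 UTC.
1 April 2021 is a Thursday, so the first Saturday is April 3 and the third is April 17.
1 September 2021 is a Wednesday, so the first Friday is September 3 and the fourth is September 24.
At the standard offset (UTC+04:00), 02:00 UTC + 4h = 06:00 Orkir Station standard time.
The standard-time date in Orkir Station, April 20, 2021, falls between 17 April and 24 September, so daylight saving is in effect and Orkir Station is at UTC+05:00.
02:00 UTC + 5h = 07:00 Orkir Station.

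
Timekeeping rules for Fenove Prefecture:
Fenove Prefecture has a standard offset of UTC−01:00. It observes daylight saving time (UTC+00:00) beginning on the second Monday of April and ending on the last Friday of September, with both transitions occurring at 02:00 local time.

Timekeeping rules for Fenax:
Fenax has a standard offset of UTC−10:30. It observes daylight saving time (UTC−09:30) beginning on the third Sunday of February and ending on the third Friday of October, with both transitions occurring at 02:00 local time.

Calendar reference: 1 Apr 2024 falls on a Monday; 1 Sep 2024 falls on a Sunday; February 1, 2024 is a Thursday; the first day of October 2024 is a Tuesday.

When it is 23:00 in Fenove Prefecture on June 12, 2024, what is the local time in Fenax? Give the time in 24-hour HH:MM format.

13:30

1 April 2024 is a Monday, so the first Monday is April 1 and the second is April 8.
1 September 2024 is a Sunday, so Fridays fall on 6, 13, 20, 27; the last is September 27.
June 12, 2024 lies within the daylight-saving period (8 April – 27 September), so Fenove Prefecture is on daylight time, UTC+00:00.
23:00 Fenove Prefecture − 0h = 23:00 UTC.
1 February 2024 is a Thursday, so the first Sunday is February 4 and the third is February 18.
1 October 2024 is a Tuesday, so the first Friday is October 4 and the third is October 18.
At the standard offset (UTC−10:30), 23:00 UTC − 10h30m = 12:30 Fenax standard time.
The standard-time date in Fenax, June 12, 2024, lies within the daylight-saving period (18 February – 18 October), so Fenax is on daylight time, UTC−09:30.
23:00 UTC − 9h30m = 13:30 Fenax.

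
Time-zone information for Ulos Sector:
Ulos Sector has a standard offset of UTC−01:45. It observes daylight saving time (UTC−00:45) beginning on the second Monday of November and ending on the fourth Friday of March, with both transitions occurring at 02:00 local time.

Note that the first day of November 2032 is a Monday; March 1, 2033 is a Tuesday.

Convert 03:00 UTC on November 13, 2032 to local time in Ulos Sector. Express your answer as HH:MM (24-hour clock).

1 November 2032 is a Monday, so the first Monday is November 1 and the second is November 8.
1 March 2033 is a Tuesday, so the first Friday is March 4 and the fourth is March 25.
At the standard offset (UTC−01:45), 03:00 UTC − 1h45m = 01:15 Ulos Sector standard time.
The standard-time date in Ulos Sector, November 13, 2032, falls between 8 November 2032 and 25 March 2033, so daylight saving is in effect and Ulos Sector is at UTC−00:45.
03:00 UTC − 0h45m = 02:15 local.

02:15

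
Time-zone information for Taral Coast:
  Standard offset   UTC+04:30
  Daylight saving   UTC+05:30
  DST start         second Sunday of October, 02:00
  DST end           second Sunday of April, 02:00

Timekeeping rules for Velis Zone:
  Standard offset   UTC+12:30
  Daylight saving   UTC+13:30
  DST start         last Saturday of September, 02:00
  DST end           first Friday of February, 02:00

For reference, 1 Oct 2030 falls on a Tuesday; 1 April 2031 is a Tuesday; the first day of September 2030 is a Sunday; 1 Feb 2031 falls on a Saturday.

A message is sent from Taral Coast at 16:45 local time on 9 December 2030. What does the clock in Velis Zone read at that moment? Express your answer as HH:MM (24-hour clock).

1 October 2030 is a Tuesday, so the first Sunday is October 6 and the second is October 13.
1 April 2031 is a Tuesday, so the first Sunday is April 6 and the second is April 13.
Daylight saving runs 13 October 2030 – 13 April 2031; 9 December 2030 is inside that window, so Taral Coast is at UTC+05:30.
16:45 Taral Coast − 5h30m = 11:15 UTC.
1 September 2030 is a Sunday, so Saturdays fall on 7, 14, 21, 28; the last is September 28.
1 February 2031 is a Saturday, so the first Friday is February 7.
At the standard offset (UTC+12:30), 11:15 UTC + 12h30m = 23:45 Velis Zone standard time.
The standard-time date in Velis Zone, 9 December 2030, lies within the daylight-saving period (28 September 2030 – 7 February 2031), so Velis Zone is on daylight time, UTC+13:30.
11:15 UTC + 13h30m = 00:45 Velis Zone (rolling into the next day, 10 December 2030).

00:45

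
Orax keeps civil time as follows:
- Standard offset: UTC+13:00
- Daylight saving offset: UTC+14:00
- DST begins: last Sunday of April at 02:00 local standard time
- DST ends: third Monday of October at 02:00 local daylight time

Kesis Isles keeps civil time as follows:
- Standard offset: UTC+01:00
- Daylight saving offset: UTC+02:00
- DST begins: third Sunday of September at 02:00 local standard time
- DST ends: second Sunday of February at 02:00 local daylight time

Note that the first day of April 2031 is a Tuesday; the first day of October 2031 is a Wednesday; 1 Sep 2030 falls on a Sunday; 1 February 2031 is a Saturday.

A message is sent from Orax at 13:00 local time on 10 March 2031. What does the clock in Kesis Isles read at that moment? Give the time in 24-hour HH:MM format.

01:00

1 April 2031 is a Tuesday, so Sundays fall on 6, 13, 20, 27; the last is April 27.
1 October 2031 is a Wednesday, so the first Monday is October 6 and the third is October 20.
10 March 2031 does not fall between 27 April and 20 October, so daylight saving is not in effect and Orax is at UTC+13:00.
13:00 Orax − 13h = 00:00 UTC.
1 September 2030 is a Sunday, so the first Sunday is September 1 and the third is September 15.
1 February 2031 is a Saturday, so the first Sunday is February 2 and the second is February 9.
At the standard offset (UTC+01:00), 00:00 UTC + 1h = 01:00 Kesis Isles standard time.
The standard-time date in Kesis Isles, 10 March 2031, does not fall between 15 September 2030 and 9 February 2031, so daylight saving is not in effect and Kesis Isles is at UTC+01:00.
00:00 UTC + 1h = 01:00 Kesis Isles.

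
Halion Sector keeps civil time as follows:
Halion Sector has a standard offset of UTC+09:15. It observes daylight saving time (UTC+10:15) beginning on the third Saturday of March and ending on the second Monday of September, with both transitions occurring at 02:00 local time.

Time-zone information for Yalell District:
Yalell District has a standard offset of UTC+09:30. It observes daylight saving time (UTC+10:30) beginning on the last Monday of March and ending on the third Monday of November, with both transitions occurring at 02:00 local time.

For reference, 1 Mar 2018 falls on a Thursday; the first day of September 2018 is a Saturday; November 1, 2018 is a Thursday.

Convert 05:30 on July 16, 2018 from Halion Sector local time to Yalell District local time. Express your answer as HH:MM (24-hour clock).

05:45

1 March 2018 is a Thursday, so the first Saturday is March 3 and the third is March 17.
1 September 2018 is a Saturday, so the first Monday is September 3 and the second is September 10.
July 16, 2018 falls between 17 March and 10 September, so daylight saving is in effect and Halion Sector is at UTC+10:15.
05:30 Halion Sector − 10h15m = 19:15 UTC (rolling into the previous day, 15 July 2018).
1 March 2018 is a Thursday, so Mondays fall on 5, 12, 19, 26; the last is March 26.
1 November 2018 is a Thursday, so the first Monday is November 5 and the third is November 19.
At the standard offset (UTC+09:30), 19:15 UTC + 9h30m = 04:45 Yalell District standard time (rolling into the next day, 16 July 2018).
Daylight saving runs 26 March – 19 November; the standard-time date in Yalell District, July 16, 2018, is inside that window, so Yalell District is at UTC+10:30.
19:15 UTC + 10h30m = 05:45 Yalell District (rolling into the next day, 16 July 2018).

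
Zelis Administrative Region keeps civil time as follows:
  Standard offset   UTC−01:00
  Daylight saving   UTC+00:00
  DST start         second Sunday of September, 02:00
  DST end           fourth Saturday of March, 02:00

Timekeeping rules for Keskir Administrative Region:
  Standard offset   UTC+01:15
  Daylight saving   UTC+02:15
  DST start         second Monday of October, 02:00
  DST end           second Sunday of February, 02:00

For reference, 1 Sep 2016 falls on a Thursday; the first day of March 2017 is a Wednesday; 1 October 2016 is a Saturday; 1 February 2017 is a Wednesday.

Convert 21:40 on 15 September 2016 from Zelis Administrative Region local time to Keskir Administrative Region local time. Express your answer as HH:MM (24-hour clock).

22:55

1 September 2016 is a Thursday, so the first Sunday is September 4 and the second is September 11.
1 March 2017 is a Wednesday, so the first Saturday is March 4 and the fourth is March 25.
15 September 2016 falls between 11 September 2016 and 25 March 2017, so daylight saving is in effect and Zelis Administrative Region is at UTC+00:00.
21:40 Zelis Administrative Region − 0h = 21:40 UTC.
1 October 2016 is a Saturday, so the first Monday is October 3 and the second is October 10.
1 February 2017 is a Wednesday, so the first Sunday is February 5 and the second is February 12.
At the standard offset (UTC+01:15), 21:40 UTC + 1h15m = 22:55 Keskir Administrative Region standard time.
The standard-time date in Keskir Administrative Region, 15 September 2016, is outside the daylight-saving period (10 October 2016 – 12 February 2017), so Keskir Administrative Region is on standard time, UTC+01:15.
21:40 UTC + 1h15m = 22:55 Keskir Administrative Region.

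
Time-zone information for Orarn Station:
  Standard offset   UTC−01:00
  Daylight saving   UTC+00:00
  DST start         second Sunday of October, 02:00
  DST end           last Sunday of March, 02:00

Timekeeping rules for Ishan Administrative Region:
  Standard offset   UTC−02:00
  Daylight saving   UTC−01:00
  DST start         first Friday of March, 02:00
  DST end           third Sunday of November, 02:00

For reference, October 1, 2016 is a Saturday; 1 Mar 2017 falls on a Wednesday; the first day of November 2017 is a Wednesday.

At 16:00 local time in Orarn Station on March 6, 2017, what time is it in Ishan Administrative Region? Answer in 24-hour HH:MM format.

15:00

1 October 2016 is a Saturday, so the first Sunday is October 2 and the second is October 9.
1 March 2017 is a Wednesday, so Sundays fall on 5, 12, 19, 26; the last is March 26.
Daylight saving runs 9 October 2016 – 26 March 2017; March 6, 2017 is inside that window, so Orarn Station is at UTC+00:00.
16:00 Orarn Station − 0h = 16:00 UTC.
1 March 2017 is a Wednesday, so the first Friday is March 3.
1 November 2017 is a Wednesday, so the first Sunday is November 5 and the third is November 19.
At the standard offset (UTC−02:00), 16:00 UTC − 2h = 14:00 Ishan Administrative Region standard time.
The standard-time date in Ishan Administrative Region, March 6, 2017, lies within the daylight-saving period (3 March – 19 November), so Ishan Administrative Region is on daylight time, UTC−01:00.
16:00 UTC − 1h = 15:00 Ishan Administrative Region.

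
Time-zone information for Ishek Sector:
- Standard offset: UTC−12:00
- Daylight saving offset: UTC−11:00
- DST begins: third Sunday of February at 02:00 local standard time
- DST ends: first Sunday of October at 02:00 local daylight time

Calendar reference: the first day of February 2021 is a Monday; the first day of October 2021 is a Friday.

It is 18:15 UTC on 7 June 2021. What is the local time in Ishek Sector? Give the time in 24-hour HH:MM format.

07:15

1 February 2021 is a Monday, so the first Sunday is February 7 and the third is February 21.
1 October 2021 is a Friday, so the first Sunday is October 3.
At the standard offset (UTC−12:00), 18:15 UTC − 12h = 06:15 Ishek Sector standard time.
Daylight saving runs 21 February – 3 October; the standard-time date in Ishek Sector, 7 June 2021, is inside that window, so Ishek Sector is at UTC−11:00.
18:15 UTC − 11h = 07:15 local.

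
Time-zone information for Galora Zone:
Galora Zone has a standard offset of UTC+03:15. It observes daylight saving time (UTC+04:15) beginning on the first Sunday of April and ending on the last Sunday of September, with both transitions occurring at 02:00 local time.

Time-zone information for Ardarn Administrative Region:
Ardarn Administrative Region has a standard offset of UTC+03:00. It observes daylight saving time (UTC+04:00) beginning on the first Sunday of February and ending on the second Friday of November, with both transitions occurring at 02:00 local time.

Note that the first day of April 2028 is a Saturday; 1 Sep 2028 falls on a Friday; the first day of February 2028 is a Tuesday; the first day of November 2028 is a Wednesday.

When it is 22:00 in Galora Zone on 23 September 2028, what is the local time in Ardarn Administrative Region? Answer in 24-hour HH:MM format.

21:45

1 April 2028 is a Saturday, so the first Sunday is April 2.
1 September 2028 is a Friday, so Sundays fall on 3, 10, 17, 24; the last is September 24.
23 September 2028 falls between 2 April and 24 September, so daylight saving is in effect and Galora Zone is at UTC+04:15.
22:00 Galora Zone − 4h15m = 17:45 UTC.
1 February 2028 is a Tuesday, so the first Sunday is February 6.
1 November 2028 is a Wednesday, so the first Friday is November 3 and the second is November 10.
At the standard offset (UTC+03:00), 17:45 UTC + 3h = 20:45 Ardarn Administrative Region standard time.
Daylight saving runs 6 February – 10 November; the standard-time date in Ardarn Administrative Region, 23 September 2028, is inside that window, so Ardarn Administrative Region is at UTC+04:00.
17:45 UTC + 4h = 21:45 Ardarn Administrative Region.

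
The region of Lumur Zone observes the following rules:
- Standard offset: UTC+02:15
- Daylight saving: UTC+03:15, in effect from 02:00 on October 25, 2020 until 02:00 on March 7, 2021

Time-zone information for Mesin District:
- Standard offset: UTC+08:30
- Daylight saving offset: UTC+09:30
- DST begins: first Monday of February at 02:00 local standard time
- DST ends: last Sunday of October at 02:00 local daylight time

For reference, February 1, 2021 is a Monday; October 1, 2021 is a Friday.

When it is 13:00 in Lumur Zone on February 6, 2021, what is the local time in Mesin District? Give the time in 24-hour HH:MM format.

19:15

Daylight saving runs 25 October 2020 – 7 March 2021; February 6, 2021 is inside that window, so Lumur Zone is at UTC+03:15.
13:00 Lumur Zone − 3h15m = 09:45 UTC.
1 February 2021 is a Monday, so the first Monday is February 1.
1 October 2021 is a Friday, so Sundays fall on 3, 10, 17, 24, 31; the last is October 31.
At the standard offset (UTC+08:30), 09:45 UTC + 8h30m = 18:15 Mesin District standard time.
Daylight saving runs 1 February – 31 October; the standard-time date in Mesin District, February 6, 2021, is inside that window, so Mesin District is at UTC+09:30.
09:45 UTC + 9h30m = 19:15 Mesin District.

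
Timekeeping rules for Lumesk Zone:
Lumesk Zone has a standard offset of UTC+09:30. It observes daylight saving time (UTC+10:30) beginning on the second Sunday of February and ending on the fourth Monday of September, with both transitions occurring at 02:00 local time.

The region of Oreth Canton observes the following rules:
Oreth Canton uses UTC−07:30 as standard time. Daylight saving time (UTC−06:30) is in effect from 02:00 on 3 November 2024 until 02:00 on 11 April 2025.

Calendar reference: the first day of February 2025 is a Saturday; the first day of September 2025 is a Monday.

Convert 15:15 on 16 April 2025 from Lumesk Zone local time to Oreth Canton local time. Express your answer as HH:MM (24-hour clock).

1 February 2025 is a Saturday, so the first Sunday is February 2 and the second is February 9.
1 September 2025 is a Monday, so the first Monday is September 1 and the fourth is September 22.
Daylight saving runs 9 February – 22 September; 16 April 2025 is inside that window, so Lumesk Zone is at UTC+10:30.
15:15 Lumesk Zone − 10h30m = 04:45 UTC.
At the standard offset (UTC−07:30), 04:45 UTC − 7h30m = 21:15 Oreth Canton standard time (rolling into the previous day, 15 April 2025).
The standard-time date in Oreth Canton, 15 April 2025, is outside the daylight-saving period (3 November 2024 – 11 April 2025), so Oreth Canton is on standard time, UTC−07:30.
04:45 UTC − 7h30m = 21:15 Oreth Canton (rolling into the previous day, 15 April 2025).

21:15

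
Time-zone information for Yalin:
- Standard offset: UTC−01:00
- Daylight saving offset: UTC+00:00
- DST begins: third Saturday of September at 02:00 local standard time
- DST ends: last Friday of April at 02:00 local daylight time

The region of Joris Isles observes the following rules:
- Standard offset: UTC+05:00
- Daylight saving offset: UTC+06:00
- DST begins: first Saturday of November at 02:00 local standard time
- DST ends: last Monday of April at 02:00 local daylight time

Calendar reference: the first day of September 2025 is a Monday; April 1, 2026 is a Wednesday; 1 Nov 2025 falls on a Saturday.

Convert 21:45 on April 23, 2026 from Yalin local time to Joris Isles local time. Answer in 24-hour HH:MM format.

1 September 2025 is a Monday, so the first Saturday is September 6 and the third is September 20.
1 April 2026 is a Wednesday, so Fridays fall on 3, 10, 17, 24; the last is April 24.
Daylight saving runs 20 September 2025 – 24 April 2026; April 23, 2026 is inside that window, so Yalin is at UTC+00:00.
21:45 Yalin − 0h = 21:45 UTC.
1 November 2025 is a Saturday, so the first Saturday is November 1.
1 April 2026 is a Wednesday, so Mondays fall on 6, 13, 20, 27; the last is April 27.
At the standard offset (UTC+05:00), 21:45 UTC + 5h = 02:45 Joris Isles standard time (rolling into the next day, 24 April 2026).
Daylight saving runs 1 November 2025 – 27 April 2026; the standard-time date in Joris Isles, April 24, 2026, is inside that window, so Joris Isles is at UTC+06:00.
21:45 UTC + 6h = 03:45 Joris Isles (rolling into the next day, 24 April 2026).

03:45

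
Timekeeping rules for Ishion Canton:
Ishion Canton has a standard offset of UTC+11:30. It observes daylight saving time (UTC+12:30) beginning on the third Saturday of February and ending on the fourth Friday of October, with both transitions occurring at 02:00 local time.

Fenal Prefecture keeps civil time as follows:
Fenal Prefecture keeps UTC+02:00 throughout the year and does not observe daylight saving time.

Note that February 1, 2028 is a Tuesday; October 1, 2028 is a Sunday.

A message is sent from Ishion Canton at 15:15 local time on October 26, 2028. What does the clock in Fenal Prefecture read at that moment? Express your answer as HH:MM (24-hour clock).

1 February 2028 is a Tuesday, so the first Saturday is February 5 and the third is February 19.
1 October 2028 is a Sunday, so the first Friday is October 6 and the fourth is October 27.
October 26, 2028 falls between 19 February and 27 October, so daylight saving is in effect and Ishion Canton is at UTC+12:30.
15:15 Ishion Canton − 12h30m = 02:45 UTC.
Fenal Prefecture stays on UTC+02:00 all year.
02:45 UTC + 2h = 04:45 Fenal Prefecture.

04:45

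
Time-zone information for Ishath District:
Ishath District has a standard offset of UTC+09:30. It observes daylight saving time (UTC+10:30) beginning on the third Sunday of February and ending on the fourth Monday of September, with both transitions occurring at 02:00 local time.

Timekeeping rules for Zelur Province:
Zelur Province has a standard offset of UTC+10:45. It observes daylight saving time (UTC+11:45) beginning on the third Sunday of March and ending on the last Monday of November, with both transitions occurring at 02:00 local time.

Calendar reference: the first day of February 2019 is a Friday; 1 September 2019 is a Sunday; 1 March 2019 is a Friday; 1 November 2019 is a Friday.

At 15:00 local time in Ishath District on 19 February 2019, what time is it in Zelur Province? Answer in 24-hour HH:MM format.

15:15

1 February 2019 is a Friday, so the first Sunday is February 3 and the third is February 17.
1 September 2019 is a Sunday, so the first Monday is September 2 and the fourth is September 23.
19 February 2019 lies within the daylight-saving period (17 February – 23 September), so Ishath District is on daylight time, UTC+10:30.
15:00 Ishath District − 10h30m = 04:30 UTC.
1 March 2019 is a Friday, so the first Sunday is March 3 and the third is March 17.
1 November 2019 is a Friday, so Mondays fall on 4, 11, 18, 25; the last is November 25.
At the standard offset (UTC+10:45), 04:30 UTC + 10h45m = 15:15 Zelur Province standard time.
The standard-time date in Zelur Province, 19 February 2019, is outside the daylight-saving period (17 March – 25 November), so Zelur Province is on standard time, UTC+10:45.
04:30 UTC + 10h45m = 15:15 Zelur Province.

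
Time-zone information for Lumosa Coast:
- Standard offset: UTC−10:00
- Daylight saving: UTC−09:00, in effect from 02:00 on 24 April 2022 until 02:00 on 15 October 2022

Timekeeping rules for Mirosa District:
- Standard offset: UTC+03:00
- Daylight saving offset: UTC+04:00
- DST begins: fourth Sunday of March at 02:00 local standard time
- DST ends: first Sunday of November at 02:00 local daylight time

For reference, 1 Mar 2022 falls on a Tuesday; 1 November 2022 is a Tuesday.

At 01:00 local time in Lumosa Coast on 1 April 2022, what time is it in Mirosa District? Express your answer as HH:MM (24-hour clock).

Daylight saving runs 24 April – 15 October; 1 April 2022 is outside that window, so Lumosa Coast is on standard time at UTC−10:00.
01:00 Lumosa Coast + 10h = 11:00 UTC.
1 March 2022 is a Tuesday, so the first Sunday is March 6 and the fourth is March 27.
1 November 2022 is a Tuesday, so the first Sunday is November 6.
At the standard offset (UTC+03:00), 11:00 UTC + 3h = 14:00 Mirosa District standard time.
The standard-time date in Mirosa District, 1 April 2022, lies within the daylight-saving period (27 March – 6 November), so Mirosa District is on daylight time, UTC+04:00.
11:00 UTC + 4h = 15:00 Mirosa District.

15:00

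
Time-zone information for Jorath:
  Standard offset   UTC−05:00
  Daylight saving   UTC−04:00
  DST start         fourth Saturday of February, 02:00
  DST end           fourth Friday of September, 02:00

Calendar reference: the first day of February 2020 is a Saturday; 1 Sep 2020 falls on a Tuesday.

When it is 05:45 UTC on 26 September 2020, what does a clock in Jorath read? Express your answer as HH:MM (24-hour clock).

1 February 2020 is a Saturday, so the first Saturday is February 1 and the fourth is February 22.
1 September 2020 is a Tuesday, so the first Friday is September 4 and the fourth is September 25.
At the standard offset (UTC−05:00), 05:45 UTC − 5h = 00:45 Jorath standard time.
Daylight saving runs 22 February – 25 September; the standard-time date in Jorath, 26 September 2020, is outside that window, so Jorath is on standard time at UTC−05:00.
05:45 UTC − 5h = 00:45 local.

00:45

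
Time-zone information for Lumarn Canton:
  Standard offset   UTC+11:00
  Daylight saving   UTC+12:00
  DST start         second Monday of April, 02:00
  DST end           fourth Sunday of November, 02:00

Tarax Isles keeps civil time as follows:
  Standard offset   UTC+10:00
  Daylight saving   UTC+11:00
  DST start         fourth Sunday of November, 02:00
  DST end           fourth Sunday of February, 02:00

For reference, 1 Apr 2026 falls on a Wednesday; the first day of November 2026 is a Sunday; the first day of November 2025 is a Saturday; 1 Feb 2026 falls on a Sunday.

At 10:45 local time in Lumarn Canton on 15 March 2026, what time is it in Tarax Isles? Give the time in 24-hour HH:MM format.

1 April 2026 is a Wednesday, so the first Monday is April 6 and the second is April 13.
1 November 2026 is a Sunday, so the first Sunday is November 1 and the fourth is November 22.
Daylight saving runs 13 April – 22 November; 15 March 2026 is outside that window, so Lumarn Canton is on standard time at UTC+11:00.
10:45 Lumarn Canton − 11h = 23:45 UTC (rolling into the previous day, 14 March 2026).
1 November 2025 is a Saturday, so the first Sunday is November 2 and the fourth is November 23.
1 February 2026 is a Sunday, so the first Sunday is February 1 and the fourth is February 22.
At the standard offset (UTC+10:00), 23:45 UTC + 10h = 09:45 Tarax Isles standard time (rolling into the next day, 15 March 2026).
The standard-time date in Tarax Isles, 15 March 2026, does not fall between 23 November 2025 and 22 February 2026, so daylight saving is not in effect and Tarax Isles is at UTC+10:00.
23:45 UTC + 10h = 09:45 Tarax Isles (rolling into the next day, 15 March 2026).

09:45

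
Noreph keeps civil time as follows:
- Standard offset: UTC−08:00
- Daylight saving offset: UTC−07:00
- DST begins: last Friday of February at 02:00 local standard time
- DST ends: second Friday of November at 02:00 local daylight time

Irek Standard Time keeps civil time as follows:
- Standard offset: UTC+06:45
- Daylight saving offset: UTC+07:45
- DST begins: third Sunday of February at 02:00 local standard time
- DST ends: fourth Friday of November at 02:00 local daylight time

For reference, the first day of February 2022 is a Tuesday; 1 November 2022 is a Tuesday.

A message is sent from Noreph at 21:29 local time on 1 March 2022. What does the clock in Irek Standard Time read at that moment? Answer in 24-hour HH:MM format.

12:14

1 February 2022 is a Tuesday, so Fridays fall on 4, 11, 18, 25; the last is February 25.
1 November 2022 is a Tuesday, so the first Friday is November 4 and the second is November 11.
Daylight saving runs 25 February – 11 November; 1 March 2022 is inside that window, so Noreph is at UTC−07:00.
21:29 Noreph + 7h = 04:29 UTC (rolling into the next day, 2 March 2022).
1 February 2022 is a Tuesday, so the first Sunday is February 6 and the third is February 20.
1 November 2022 is a Tuesday, so the first Friday is November 4 and the fourth is November 25.
At the standard offset (UTC+06:45), 04:29 UTC + 6h45m = 11:14 Irek Standard Time standard time.
The standard-time date in Irek Standard Time, 2 March 2022, lies within the daylight-saving period (20 February – 25 November), so Irek Standard Time is on daylight time, UTC+07:45.
04:29 UTC + 7h45m = 12:14 Irek Standard Time.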